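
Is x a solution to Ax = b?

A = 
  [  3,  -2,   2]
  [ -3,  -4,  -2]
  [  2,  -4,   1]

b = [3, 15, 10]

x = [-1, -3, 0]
Yes

Ax = [3, 15, 10] = b ✓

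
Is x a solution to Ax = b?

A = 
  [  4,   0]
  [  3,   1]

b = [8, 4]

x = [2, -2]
Yes

Ax = [8, 4] = b ✓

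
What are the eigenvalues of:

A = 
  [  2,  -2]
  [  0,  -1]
tr(A) = 1, det(A) = -2
Characteristic polynomial: λ² - tr(A)λ + det(A) = λ² - λ - 2
λ² - λ - 2 = (λ + 1)(λ - 2)

λ = 2, -1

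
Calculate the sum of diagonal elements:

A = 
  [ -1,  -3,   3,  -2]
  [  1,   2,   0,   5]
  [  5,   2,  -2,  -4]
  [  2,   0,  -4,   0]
-1

tr(A) = -1 + 2 + -2 + 0 = -1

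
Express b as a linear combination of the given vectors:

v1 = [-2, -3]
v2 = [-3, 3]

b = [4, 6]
c1 = -2, c2 = 0

b = -2·v1 + 0·v2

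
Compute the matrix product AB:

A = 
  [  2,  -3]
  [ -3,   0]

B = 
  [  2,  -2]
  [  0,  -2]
AB = 
  [  4,   2]
  [ -6,   6]

A is 2×2 and B is 2×2, so AB is 2×2. Each entry is (row of A)·(column of B):
AB[1,1] = (2)(2) + (-3)(0) = 4
AB[1,2] = (2)(-2) + (-3)(-2) = 2
AB[2,1] = (-3)(2) + (0)(0) = -6
AB[2,2] = (-3)(-2) + (0)(-2) = 6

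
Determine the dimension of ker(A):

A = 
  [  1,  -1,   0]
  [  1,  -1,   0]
nullity(A) = 2

Row reduce:
R2 → R2 - (1)·R1
REF = 
  [  1,  -1,   0]
  [  0,   0,   0]
Pivot columns: 1 → 1 pivot.
rank(A) = 1, so nullity(A) = 3 - 1 = 2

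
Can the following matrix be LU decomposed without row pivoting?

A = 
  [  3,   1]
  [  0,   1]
Yes.
A[1,1] = 3 ≠ 0, so Gaussian elimination proceeds without a row swap: multiplier ℓ₂₁ = (0)/(3) = 0, and U[2,2] = 1 - (0)(1) = 1.
L = 
  [  1,   0]
  [  0,   1]
U = 
  [  3,   1]
  [  0,   1]
Check row 2 of LU: [(0)(3), (0)(1) + 1] = [0, 1] = row 2 of A ✓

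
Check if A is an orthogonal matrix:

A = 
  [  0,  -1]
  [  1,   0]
Yes

AᵀA = 
  [  1,   0]
  [  0,   1]
= I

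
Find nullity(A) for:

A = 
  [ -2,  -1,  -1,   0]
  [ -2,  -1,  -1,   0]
nullity(A) = 3

Row reduce:
R2 → R2 - (1)·R1
REF = 
  [ -2,  -1,  -1,   0]
  [  0,   0,   0,   0]
Pivot columns: 1 → 1 pivot.
rank(A) = 1, so nullity(A) = 4 - 1 = 3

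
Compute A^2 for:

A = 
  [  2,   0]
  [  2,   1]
A² = A·A:
A²[1,1] = (2)(2) + (0)(2) = 4
A²[1,2] = (2)(0) + (0)(1) = 0
A²[2,1] = (2)(2) + (1)(2) = 6
A²[2,2] = (2)(0) + (1)(1) = 1
A² = 
  [  4,   0]
  [  6,   1]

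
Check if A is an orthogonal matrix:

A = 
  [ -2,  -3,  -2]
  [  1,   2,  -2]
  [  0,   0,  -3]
No

AᵀA = 
  [  5,   8,   2]
  [  8,  13,   2]
  [  2,   2,  17]
≠ I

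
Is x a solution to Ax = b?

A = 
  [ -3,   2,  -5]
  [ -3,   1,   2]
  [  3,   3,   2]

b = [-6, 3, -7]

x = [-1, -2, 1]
Yes

Ax = [-6, 3, -7] = b ✓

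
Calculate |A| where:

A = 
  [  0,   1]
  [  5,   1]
-5

For a 2×2 matrix, det = ad - bc = (0)(1) - (1)(5) = -5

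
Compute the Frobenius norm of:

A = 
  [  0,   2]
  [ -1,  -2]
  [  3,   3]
||A||_F = 5.196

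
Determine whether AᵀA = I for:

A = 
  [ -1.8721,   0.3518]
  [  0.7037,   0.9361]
No

AᵀA = 
  [  4,   0.0001]
  [  0.0001,   1]
≠ I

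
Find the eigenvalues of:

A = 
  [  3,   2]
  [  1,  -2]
λ = (1 + √33)/2, (1 - √33)/2  (≈ 3.372, -2.372)

tr(A) = 1, det(A) = -8
Characteristic polynomial: λ² - tr(A)λ + det(A) = λ² - λ - 8
λ² - λ - 8 = 0  ⇒  λ = (1 ± √((-1)² - 4·(-8)))/2 = (1 ± √(33))/2
  = (1 + √33)/2,  (1 - √33)/2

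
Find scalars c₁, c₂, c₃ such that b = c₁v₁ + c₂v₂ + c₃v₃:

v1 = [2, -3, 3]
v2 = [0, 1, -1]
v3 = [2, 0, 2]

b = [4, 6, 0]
c1 = -1, c2 = 3, c3 = 3

b = -1·v1 + 3·v2 + 3·v3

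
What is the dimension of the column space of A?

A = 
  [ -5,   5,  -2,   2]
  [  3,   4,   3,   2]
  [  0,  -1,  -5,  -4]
dim(Col(A)) = 3

Row reduce:
R2 → R2 + (3/5)·R1
R3 → R3 + (1/7)·R2
REF = 
  [     -5,       5,      -2,       2]
  [      0,       7,     9/5,    16/5]
  [      0,       0, -166/35, -124/35]
Pivot columns: 1, 2, 3 → 3 pivots.
dim(Col(A)) = number of pivot columns = 3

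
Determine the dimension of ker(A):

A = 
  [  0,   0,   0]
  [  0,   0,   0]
nullity(A) = 3

Row reduce:
(no row operations needed)
REF = 
  [  0,   0,   0]
  [  0,   0,   0]
Pivot columns: none → 0 pivots.
rank(A) = 0, so nullity(A) = 3 - 0 = 3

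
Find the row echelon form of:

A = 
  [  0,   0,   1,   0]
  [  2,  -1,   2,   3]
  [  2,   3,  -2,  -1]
Row operations:
Swap R1 ↔ R2
R3 → R3 - (1)·R1
Swap R2 ↔ R3

Resulting echelon form:
REF = 
  [  2,  -1,   2,   3]
  [  0,   4,  -4,  -4]
  [  0,   0,   1,   0]

Rank = 3 (number of non-zero pivot rows).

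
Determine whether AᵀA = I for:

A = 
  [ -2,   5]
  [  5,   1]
No

AᵀA = 
  [ 29,  -5]
  [ -5,  26]
≠ I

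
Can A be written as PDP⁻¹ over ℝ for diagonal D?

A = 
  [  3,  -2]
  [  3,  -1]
No

tr(A) = 2, det(A) = 3
Characteristic polynomial: λ² - tr(A)λ + det(A) = λ² - 2λ + 3
λ² - 2λ + 3 = 0  ⇒  λ = (2 ± √((-2)² - 4·(3)))/2 = (2 ± √(-8))/2
  = 1 + i√2,  1 - i√2
Eigenvalues: 1 + i√2, 1 - i√2  (≈ 1 + 1.414i, 1 - 1.414i)
Has complex eigenvalues (not diagonalizable over ℝ).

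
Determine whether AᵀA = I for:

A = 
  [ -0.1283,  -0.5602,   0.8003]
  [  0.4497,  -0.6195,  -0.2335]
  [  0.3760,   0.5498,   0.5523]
No

AᵀA = 
  [  0.3601,   0,   0]
  [  0,   0.9999,   0]
  [  0,   0,   1]
≠ I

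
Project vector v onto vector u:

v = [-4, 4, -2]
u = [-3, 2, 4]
proj_u(v) = [-36/29, 24/29, 48/29]

v·u = (-4)(-3) + (4)(2) + (-2)(4) = 12
u·u = (-3)² + (2)² + (4)² = 29
proj_u(v) = (v·u / u·u) × u = (12/29) × u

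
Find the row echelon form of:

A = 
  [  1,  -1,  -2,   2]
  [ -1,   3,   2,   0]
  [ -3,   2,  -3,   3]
Row operations:
R2 → R2 + (1)·R1
R3 → R3 + (3)·R1
R3 → R3 + (1/2)·R2

Resulting echelon form:
REF = 
  [  1,  -1,  -2,   2]
  [  0,   2,   0,   2]
  [  0,   0,  -9,  10]

Rank = 3 (number of non-zero pivot rows).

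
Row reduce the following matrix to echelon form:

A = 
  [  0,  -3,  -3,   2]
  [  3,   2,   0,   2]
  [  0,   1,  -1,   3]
Row operations:
Swap R1 ↔ R2
R3 → R3 + (1/3)·R2

Resulting echelon form:
REF = 
  [   3,    2,    0,    2]
  [   0,   -3,   -3,    2]
  [   0,    0,   -2, 11/3]

Rank = 3 (number of non-zero pivot rows).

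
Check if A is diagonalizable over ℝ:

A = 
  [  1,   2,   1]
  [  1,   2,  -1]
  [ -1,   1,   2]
No

Characteristic polynomial: det(λI - A) = λ³ - 5λ² + 8λ - 6
Testing integer divisors of the constant term: p(3) = 0, so (λ - 3) is a factor:
p(λ) = (λ - 3)(λ² - 2λ + 2)
λ² - 2λ + 2 = 0  ⇒  λ = (2 ± √((-2)² - 4·(2)))/2 = (2 ± √(-4))/2
  = 1 + i,  1 - i
Eigenvalues: 3, 1 + i, 1 - i  (≈ 3, 1 + 1i, 1 - 1i)
Has complex eigenvalues (not diagonalizable over ℝ).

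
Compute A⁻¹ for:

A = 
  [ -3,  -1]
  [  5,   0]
det(A) = (-3)(0) - (-1)(5) = 5
For a 2×2 matrix, A⁻¹ = (1/det(A)) · [[d, -b], [-c, a]]
    = (1/5) · [[0, 1], [-5, -3]]

A⁻¹ = 
  [   0,  1/5]
  [  -1, -3/5]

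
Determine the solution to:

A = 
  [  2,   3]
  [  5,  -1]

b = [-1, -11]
Row reduce the augmented matrix [A|b]:
R2 → R2 - (5/2)·R1
REF = 
  [    2,     3,    -1]
  [    0, -17/2, -17/2]

Back-substitution:
x₂ = (-17/2) / (-17/2) = 1
x₁ = (-1 - (3)(1)) / 2 = -2

x = [-2, 1]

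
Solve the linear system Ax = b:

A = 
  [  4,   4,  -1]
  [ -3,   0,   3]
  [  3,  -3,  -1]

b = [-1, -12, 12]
x = [1, -2, -3]

Row reduce the augmented matrix [A|b]:
R2 → R2 + (3/4)·R1
R3 → R3 - (3/4)·R1
R3 → R3 + (2)·R2
REF = 
  [    4,     4,    -1,    -1]
  [    0,     3,   9/4, -51/4]
  [    0,     0,  17/4, -51/4]

Back-substitution:
x₃ = (-51/4) / (17/4) = -3
x₂ = (-51/4 - (9/4)(-3)) / 3 = -2
x₁ = (-1 - (4)(-2) - (-1)(-3)) / 4 = 1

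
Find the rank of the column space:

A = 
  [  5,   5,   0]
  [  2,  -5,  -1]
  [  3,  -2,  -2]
Row reduce:
R2 → R2 - (2/5)·R1
R3 → R3 - (3/5)·R1
R3 → R3 - (5/7)·R2
REF = 
  [   5,    5,    0]
  [   0,   -7,   -1]
  [   0,    0, -9/7]
Pivot columns: 1, 2, 3 → 3 pivots.
dim(Col(A)) = number of pivot columns = 3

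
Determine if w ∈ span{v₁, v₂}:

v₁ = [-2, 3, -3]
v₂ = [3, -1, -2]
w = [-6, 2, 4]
Yes

Form the augmented matrix and row-reduce:
[v₁|v₂|w] = 
  [ -2,   3,  -6]
  [  3,  -1,   2]
  [ -3,  -2,   4]
R2 → R2 + (3/2)·R1
R3 → R3 - (3/2)·R1
R3 → R3 + (13/7)·R2
REF = 
  [ -2,   3,  -6]
  [  0, 7/2,  -7]
  [  0,   0,   0]

No row of the form [0 0 | nonzero], so the system is consistent. Back-substitution gives c₁ = 0, c₂ = -2: w = (0)·v₁ + (-2)·v₂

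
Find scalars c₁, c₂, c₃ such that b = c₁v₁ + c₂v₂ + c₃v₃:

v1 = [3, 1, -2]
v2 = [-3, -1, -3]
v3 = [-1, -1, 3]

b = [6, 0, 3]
c1 = 3, c2 = 0, c3 = 3

b = 3·v1 + 0·v2 + 3·v3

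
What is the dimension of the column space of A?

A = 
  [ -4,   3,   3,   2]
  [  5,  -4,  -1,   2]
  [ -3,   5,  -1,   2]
dim(Col(A)) = 3

Row reduce:
R2 → R2 + (5/4)·R1
R3 → R3 - (3/4)·R1
R3 → R3 + (11)·R2
REF = 
  [  -4,    3,    3,    2]
  [   0, -1/4, 11/4,  9/2]
  [   0,    0,   27,   50]
Pivot columns: 1, 2, 3 → 3 pivots.
dim(Col(A)) = number of pivot columns = 3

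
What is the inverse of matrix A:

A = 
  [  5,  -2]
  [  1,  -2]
det(A) = (5)(-2) - (-2)(1) = -8
For a 2×2 matrix, A⁻¹ = (1/det(A)) · [[d, -b], [-c, a]]
    = (-1/8) · [[-2, 2], [-1, 5]]

A⁻¹ = 
  [ 1/4, -1/4]
  [ 1/8, -5/8]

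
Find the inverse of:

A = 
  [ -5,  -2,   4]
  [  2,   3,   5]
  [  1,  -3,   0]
det(A) = (-5)·((3)(0) - (5)(-3)) - (-2)·((2)(0) - (5)(1)) + (4)·((2)(-3) - (3)(1))
  = (-5)(15) - (-2)(-5) + (4)(-9)
  = -121
det(A) = -121 ≠ 0, so A is invertible.

Cofactors Cᵢⱼ = (-1)ⁱ⁺ʲ·Mᵢⱼ:
C = 
  [ 15,   5,  -9]
  [-12,  -4, -17]
  [-22,  33, -11]

adj(A) = Cᵀ:
adj(A) = 
  [ 15, -12, -22]
  [  5,  -4,  33]
  [ -9, -17, -11]

A⁻¹ = (-1/121) · adj(A):
A⁻¹ = 
  [-15/121,  12/121,    2/11]
  [ -5/121,   4/121,   -3/11]
  [  9/121,  17/121,    1/11]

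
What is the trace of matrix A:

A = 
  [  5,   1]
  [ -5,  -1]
4

tr(A) = 5 + -1 = 4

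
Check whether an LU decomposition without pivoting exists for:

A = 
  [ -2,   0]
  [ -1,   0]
Yes.
A[1,1] = -2 ≠ 0, so Gaussian elimination proceeds without a row swap: multiplier ℓ₂₁ = (-1)/(-2) = 1/2, and U[2,2] = 0 - (1/2)(0) = 0.
L = 
  [  1,   0]
  [1/2,   1]
U = 
  [ -2,   0]
  [  0,   0]
Check row 2 of LU: [(1/2)(-2), (1/2)(0) + 0] = [-1, 0] = row 2 of A ✓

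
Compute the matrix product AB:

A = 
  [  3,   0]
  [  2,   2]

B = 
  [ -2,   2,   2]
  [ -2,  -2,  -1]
AB = 
  [ -6,   6,   6]
  [ -8,   0,   2]

A is 2×2 and B is 2×3, so AB is 2×3. Each entry is (row of A)·(column of B):
AB[1,1] = (3)(-2) + (0)(-2) = -6
AB[1,2] = (3)(2) + (0)(-2) = 6
AB[1,3] = (3)(2) + (0)(-1) = 6
AB[2,1] = (2)(-2) + (2)(-2) = -8
AB[2,2] = (2)(2) + (2)(-2) = 0
AB[2,3] = (2)(2) + (2)(-1) = 2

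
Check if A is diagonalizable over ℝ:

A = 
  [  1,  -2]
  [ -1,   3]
Yes

tr(A) = 4, det(A) = 1
Characteristic polynomial: λ² - tr(A)λ + det(A) = λ² - 4λ + 1
λ² - 4λ + 1 = 0  ⇒  λ = (4 ± √((-4)² - 4·(1)))/2 = (4 ± √(12))/2
  = 2 + √3,  2 - √3
Eigenvalues: 2 + √3, 2 - √3  (≈ 3.732, 0.2679)
The two irrational eigenvalues are distinct (simple), so each has alg. mult. = geom. mult. = 1.
Sum of geometric multiplicities equals n, so A has n independent eigenvectors.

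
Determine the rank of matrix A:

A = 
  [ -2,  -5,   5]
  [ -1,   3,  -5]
Row reduce:
R2 → R2 - (1/2)·R1
REF = 
  [   -2,    -5,     5]
  [    0,  11/2, -15/2]
Pivot columns: 1, 2 → 2 pivots.

rank(A) = 2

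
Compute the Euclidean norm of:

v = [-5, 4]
6.403

||v||₂ = √((-5)² + (4)²) = √41 = 6.403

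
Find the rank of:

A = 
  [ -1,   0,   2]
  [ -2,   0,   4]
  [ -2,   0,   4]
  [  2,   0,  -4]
Row reduce:
R2 → R2 - (2)·R1
R3 → R3 - (2)·R1
R4 → R4 + (2)·R1
REF = 
  [ -1,   0,   2]
  [  0,   0,   0]
  [  0,   0,   0]
  [  0,   0,   0]
Pivot columns: 1 → 1 pivot.

rank(A) = 1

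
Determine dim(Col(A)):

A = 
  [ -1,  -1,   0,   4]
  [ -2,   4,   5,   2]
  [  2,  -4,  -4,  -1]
dim(Col(A)) = 3

Row reduce:
R2 → R2 - (2)·R1
R3 → R3 + (2)·R1
R3 → R3 + (1)·R2
REF = 
  [ -1,  -1,   0,   4]
  [  0,   6,   5,  -6]
  [  0,   0,   1,   1]
Pivot columns: 1, 2, 3 → 3 pivots.
dim(Col(A)) = number of pivot columns = 3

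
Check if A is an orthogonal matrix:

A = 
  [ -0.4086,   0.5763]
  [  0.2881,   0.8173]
No

AᵀA = 
  [  0.2500,   0]
  [  0,   1.0001]
≠ I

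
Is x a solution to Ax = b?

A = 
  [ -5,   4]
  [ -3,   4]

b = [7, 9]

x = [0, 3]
No

Ax = [12, 12] ≠ b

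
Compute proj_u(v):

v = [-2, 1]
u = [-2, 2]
v·u = (-2)(-2) + (1)(2) = 6
u·u = (-2)² + (2)² = 8
proj_u(v) = (v·u / u·u) × u = (6/8) × u = (3/4) × u

proj_u(v) = [-3/2, 3/2]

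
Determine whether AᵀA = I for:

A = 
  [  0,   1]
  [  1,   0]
Yes

AᵀA = 
  [  1,   0]
  [  0,   1]
= I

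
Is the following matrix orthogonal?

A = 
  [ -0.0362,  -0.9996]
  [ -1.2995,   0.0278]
No

AᵀA = 
  [  1.6900,   0.0001]
  [  0.0001,   1]
≠ I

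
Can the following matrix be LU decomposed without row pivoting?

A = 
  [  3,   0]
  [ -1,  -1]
Yes.
A[1,1] = 3 ≠ 0, so Gaussian elimination proceeds without a row swap: multiplier ℓ₂₁ = (-1)/(3) = -1/3, and U[2,2] = -1 - (-1/3)(0) = -1.
L = 
  [   1,    0]
  [-1/3,    1]
U = 
  [  3,   0]
  [  0,  -1]
Check row 2 of LU: [(-1/3)(3), (-1/3)(0) + (-1)] = [-1, -1] = row 2 of A ✓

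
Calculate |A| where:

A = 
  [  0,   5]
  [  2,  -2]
-10

For a 2×2 matrix, det = ad - bc = (0)(-2) - (5)(2) = -10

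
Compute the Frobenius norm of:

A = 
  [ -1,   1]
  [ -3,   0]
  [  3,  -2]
||A||_F = 4.899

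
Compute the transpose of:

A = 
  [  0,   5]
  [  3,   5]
Aᵀ = 
  [  0,   3]
  [  5,   5]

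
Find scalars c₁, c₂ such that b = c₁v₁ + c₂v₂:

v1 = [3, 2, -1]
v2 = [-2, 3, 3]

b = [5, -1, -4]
c1 = 1, c2 = -1

b = 1·v1 + -1·v2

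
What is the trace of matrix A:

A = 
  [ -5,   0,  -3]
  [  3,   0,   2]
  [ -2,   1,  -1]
-6

tr(A) = -5 + 0 + -1 = -6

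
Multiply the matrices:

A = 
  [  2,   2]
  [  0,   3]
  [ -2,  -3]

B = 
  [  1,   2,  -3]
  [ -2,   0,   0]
A is 3×2 and B is 2×3, so AB is 3×3. Each entry is (row of A)·(column of B):
AB[1,1] = (2)(1) + (2)(-2) = -2
AB[1,2] = (2)(2) + (2)(0) = 4
AB[1,3] = (2)(-3) + (2)(0) = -6
AB[2,1] = (0)(1) + (3)(-2) = -6
AB[2,2] = (0)(2) + (3)(0) = 0
AB[2,3] = (0)(-3) + (3)(0) = 0
AB[3,1] = (-2)(1) + (-3)(-2) = 4
AB[3,2] = (-2)(2) + (-3)(0) = -4
AB[3,3] = (-2)(-3) + (-3)(0) = 6

AB = 
  [ -2,   4,  -6]
  [ -6,   0,   0]
  [  4,  -4,   6]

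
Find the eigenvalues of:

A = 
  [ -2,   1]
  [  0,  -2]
λ = -2, -2

tr(A) = -4, det(A) = 4
Characteristic polynomial: λ² - tr(A)λ + det(A) = λ² + 4λ + 4
λ² + 4λ + 4 = (λ + 2)²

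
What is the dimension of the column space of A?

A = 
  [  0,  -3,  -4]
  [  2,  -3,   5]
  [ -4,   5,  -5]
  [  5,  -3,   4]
dim(Col(A)) = 3

Row reduce:
Swap R1 ↔ R2
R3 → R3 + (2)·R1
R4 → R4 - (5/2)·R1
R3 → R3 - (1/3)·R2
R4 → R4 + (3/2)·R2
R4 → R4 + (87/38)·R3
REF = 
  [   2,   -3,    5]
  [   0,   -3,   -4]
  [   0,    0, 19/3]
  [   0,    0,    0]
Pivot columns: 1, 2, 3 → 3 pivots.
dim(Col(A)) = number of pivot columns = 3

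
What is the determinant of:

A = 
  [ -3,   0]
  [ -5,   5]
For a 2×2 matrix, det = ad - bc = (-3)(5) - (0)(-5) = -15

det(A) = -15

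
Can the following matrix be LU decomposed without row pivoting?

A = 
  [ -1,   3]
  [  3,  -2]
Yes.
A[1,1] = -1 ≠ 0, so Gaussian elimination proceeds without a row swap: multiplier ℓ₂₁ = (3)/(-1) = -3, and U[2,2] = -2 - (-3)(3) = 7.
L = 
  [  1,   0]
  [ -3,   1]
U = 
  [ -1,   3]
  [  0,   7]
Check row 2 of LU: [(-3)(-1), (-3)(3) + 7] = [3, -2] = row 2 of A ✓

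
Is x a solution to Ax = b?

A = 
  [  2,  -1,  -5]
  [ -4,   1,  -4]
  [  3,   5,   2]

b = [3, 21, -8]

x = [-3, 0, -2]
No

Ax = [4, 20, -13] ≠ b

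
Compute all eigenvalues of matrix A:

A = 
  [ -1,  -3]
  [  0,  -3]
λ = -1, -3

tr(A) = -4, det(A) = 3
Characteristic polynomial: λ² - tr(A)λ + det(A) = λ² + 4λ + 3
λ² + 4λ + 3 = (λ + 3)(λ + 1)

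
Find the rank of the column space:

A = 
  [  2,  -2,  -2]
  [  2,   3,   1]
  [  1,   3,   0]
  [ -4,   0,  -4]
Row reduce:
R2 → R2 - (1)·R1
R3 → R3 - (1/2)·R1
R4 → R4 + (2)·R1
R3 → R3 - (4/5)·R2
R4 → R4 + (4/5)·R2
R4 → R4 - (4)·R3
REF = 
  [   2,   -2,   -2]
  [   0,    5,    3]
  [   0,    0, -7/5]
  [   0,    0,    0]
Pivot columns: 1, 2, 3 → 3 pivots.
dim(Col(A)) = number of pivot columns = 3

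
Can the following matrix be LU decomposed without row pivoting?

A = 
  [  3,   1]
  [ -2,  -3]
Yes.
A[1,1] = 3 ≠ 0, so Gaussian elimination proceeds without a row swap: multiplier ℓ₂₁ = (-2)/(3) = -2/3, and U[2,2] = -3 - (-2/3)(1) = -7/3.
L = 
  [   1,    0]
  [-2/3,    1]
U = 
  [   3,    1]
  [   0, -7/3]
Check row 2 of LU: [(-2/3)(3), (-2/3)(1) + (-7/3)] = [-2, -3] = row 2 of A ✓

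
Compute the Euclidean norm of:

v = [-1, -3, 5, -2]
6.245

||v||₂ = √((-1)² + (-3)² + (5)² + (-2)²) = √39 = 6.245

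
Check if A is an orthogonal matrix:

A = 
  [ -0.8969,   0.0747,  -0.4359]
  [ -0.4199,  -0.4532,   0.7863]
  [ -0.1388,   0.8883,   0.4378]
Yes

AᵀA = 
  [  1,   0,   0]
  [  0,   1,   0]
  [  0,   0,   0.9999]
≈ I (equal to I up to the 4-dp rounding of the entries)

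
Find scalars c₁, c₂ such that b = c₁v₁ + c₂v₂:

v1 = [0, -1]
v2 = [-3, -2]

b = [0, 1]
c1 = -1, c2 = 0

b = -1·v1 + 0·v2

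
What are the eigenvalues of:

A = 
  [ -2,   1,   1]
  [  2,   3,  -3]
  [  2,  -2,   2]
Characteristic polynomial: det(λI - A) = λ³ - 3λ² - 14λ + 20
Testing integer divisors of the constant term: p(5) = 0, so (λ - 5) is a factor:
p(λ) = (λ - 5)(λ² + 2λ - 4)
λ² + 2λ - 4 = 0  ⇒  λ = (-2 ± √((2)² - 4·(-4)))/2 = (-2 ± √(20))/2
  = -1 + √5,  -1 - √5

λ = 5, -1 + √5, -1 - √5  (≈ 5, 1.236, -3.236)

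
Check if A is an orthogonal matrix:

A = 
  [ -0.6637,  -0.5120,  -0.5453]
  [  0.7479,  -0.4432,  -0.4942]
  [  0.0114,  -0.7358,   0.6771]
Yes

AᵀA = 
  [  1,   0,   0]
  [  0,   1,   0]
  [  0,   0,   1.0001]
≈ I (equal to I up to the 4-dp rounding of the entries)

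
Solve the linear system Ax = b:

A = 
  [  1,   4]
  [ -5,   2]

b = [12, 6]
Row reduce the augmented matrix [A|b]:
R2 → R2 + (5)·R1
REF = 
  [  1,   4,  12]
  [  0,  22,  66]

Back-substitution:
x₂ = 66 / 22 = 3
x₁ = (12 - (4)(3)) / 1 = 0

x = [0, 3]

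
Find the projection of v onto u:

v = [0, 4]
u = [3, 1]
v·u = (0)(3) + (4)(1) = 4
u·u = (3)² + (1)² = 10
proj_u(v) = (v·u / u·u) × u = (4/10) × u = (2/5) × u

proj_u(v) = [6/5, 2/5]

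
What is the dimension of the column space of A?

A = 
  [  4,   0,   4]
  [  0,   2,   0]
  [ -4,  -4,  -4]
Row reduce:
R3 → R3 + (1)·R1
R3 → R3 + (2)·R2
REF = 
  [  4,   0,   4]
  [  0,   2,   0]
  [  0,   0,   0]
Pivot columns: 1, 2 → 2 pivots.
dim(Col(A)) = number of pivot columns = 2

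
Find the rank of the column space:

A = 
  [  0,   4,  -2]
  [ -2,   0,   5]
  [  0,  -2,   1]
Row reduce:
Swap R1 ↔ R2
R3 → R3 + (1/2)·R2
REF = 
  [ -2,   0,   5]
  [  0,   4,  -2]
  [  0,   0,   0]
Pivot columns: 1, 2 → 2 pivots.
dim(Col(A)) = number of pivot columns = 2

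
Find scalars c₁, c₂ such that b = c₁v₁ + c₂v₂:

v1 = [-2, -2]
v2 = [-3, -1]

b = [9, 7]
c1 = -3, c2 = -1

b = -3·v1 + -1·v2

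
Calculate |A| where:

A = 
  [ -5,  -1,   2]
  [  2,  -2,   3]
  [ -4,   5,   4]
Cofactor expansion along row 1:
det(A) = (-5)·((-2)(4) - (3)(5)) - (-1)·((2)(4) - (3)(-4)) + (2)·((2)(5) - (-2)(-4))
  = (-5)(-23) - (-1)(20) + (2)(2)
  = 139

det(A) = 139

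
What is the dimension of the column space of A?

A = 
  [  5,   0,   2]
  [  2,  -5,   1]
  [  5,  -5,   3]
dim(Col(A)) = 3

Row reduce:
R2 → R2 - (2/5)·R1
R3 → R3 - (1)·R1
R3 → R3 - (1)·R2
REF = 
  [  5,   0,   2]
  [  0,  -5, 1/5]
  [  0,   0, 4/5]
Pivot columns: 1, 2, 3 → 3 pivots.
dim(Col(A)) = number of pivot columns = 3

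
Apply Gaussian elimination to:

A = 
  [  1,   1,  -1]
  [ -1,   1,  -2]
Row operations:
R2 → R2 + (1)·R1

Resulting echelon form:
REF = 
  [  1,   1,  -1]
  [  0,   2,  -3]

Rank = 2 (number of non-zero pivot rows).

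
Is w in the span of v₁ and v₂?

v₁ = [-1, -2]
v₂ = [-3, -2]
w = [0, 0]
Yes

Form the augmented matrix and row-reduce:
[v₁|v₂|w] = 
  [ -1,  -3,   0]
  [ -2,  -2,   0]
R2 → R2 - (2)·R1
REF = 
  [ -1,  -3,   0]
  [  0,   4,   0]

No row of the form [0 0 | nonzero], so the system is consistent. Back-substitution gives c₁ = 0, c₂ = 0: w = (0)·v₁ + (0)·v₂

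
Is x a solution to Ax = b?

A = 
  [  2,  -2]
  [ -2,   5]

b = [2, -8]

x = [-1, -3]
No

Ax = [4, -13] ≠ b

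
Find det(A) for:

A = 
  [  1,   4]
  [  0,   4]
For a 2×2 matrix, det = ad - bc = (1)(4) - (4)(0) = 4

det(A) = 4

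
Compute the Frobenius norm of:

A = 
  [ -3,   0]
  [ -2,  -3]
||A||_F = 4.69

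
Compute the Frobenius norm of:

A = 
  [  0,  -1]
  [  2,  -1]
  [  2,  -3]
||A||_F = 4.359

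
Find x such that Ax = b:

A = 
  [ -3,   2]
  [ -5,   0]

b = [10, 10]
Row reduce the augmented matrix [A|b]:
R2 → R2 - (5/3)·R1
REF = 
  [   -3,     2,    10]
  [    0, -10/3, -20/3]

Back-substitution:
x₂ = (-20/3) / (-10/3) = 2
x₁ = (10 - (2)(2)) / (-3) = -2

x = [-2, 2]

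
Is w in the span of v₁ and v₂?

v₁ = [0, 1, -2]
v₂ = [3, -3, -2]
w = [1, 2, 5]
No

Form the augmented matrix and row-reduce:
[v₁|v₂|w] = 
  [  0,   3,   1]
  [  1,  -3,   2]
  [ -2,  -2,   5]
Swap R1 ↔ R2
R3 → R3 + (2)·R1
R3 → R3 + (8/3)·R2
REF = 
  [   1,   -3,    2]
  [   0,    3,    1]
  [   0,    0, 35/3]

Row 3 reads [0 0 | 35/3], i.e. 0 = 35/3, so the system is inconsistent and w ∉ span{v₁, v₂}.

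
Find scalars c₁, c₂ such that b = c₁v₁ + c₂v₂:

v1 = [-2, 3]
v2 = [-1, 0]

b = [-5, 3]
c1 = 1, c2 = 3

b = 1·v1 + 3·v2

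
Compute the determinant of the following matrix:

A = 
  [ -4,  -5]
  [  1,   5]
For a 2×2 matrix, det = ad - bc = (-4)(5) - (-5)(1) = -15

det(A) = -15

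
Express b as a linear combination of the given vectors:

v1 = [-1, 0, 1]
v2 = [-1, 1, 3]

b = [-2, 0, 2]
c1 = 2, c2 = 0

b = 2·v1 + 0·v2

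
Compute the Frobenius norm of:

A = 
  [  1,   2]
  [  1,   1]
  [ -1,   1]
||A||_F = 3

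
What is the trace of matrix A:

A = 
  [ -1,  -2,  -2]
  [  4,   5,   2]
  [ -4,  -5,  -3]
1

tr(A) = -1 + 5 + -3 = 1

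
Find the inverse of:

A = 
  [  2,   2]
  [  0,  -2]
det(A) = (2)(-2) - (2)(0) = -4
For a 2×2 matrix, A⁻¹ = (1/det(A)) · [[d, -b], [-c, a]]
    = (-1/4) · [[-2, -2], [0, 2]]

A⁻¹ = 
  [ 1/2,  1/2]
  [   0, -1/2]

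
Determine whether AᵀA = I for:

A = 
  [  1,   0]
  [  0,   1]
Yes

AᵀA = 
  [  1,   0]
  [  0,   1]
= I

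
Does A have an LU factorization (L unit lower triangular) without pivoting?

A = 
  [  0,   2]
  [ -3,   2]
No.
A[1,1] = 0 but A[2,1] = -3 ≠ 0. Any LU with L unit lower triangular has (LU)[1,1] = U[1,1] and (LU)[2,1] = L[2,1]·U[1,1]; matching A forces U[1,1] = 0, which then forces (LU)[2,1] = 0 ≠ -3. A row swap (pivoting) is required.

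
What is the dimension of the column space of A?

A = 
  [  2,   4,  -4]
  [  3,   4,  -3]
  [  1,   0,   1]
Row reduce:
R2 → R2 - (3/2)·R1
R3 → R3 - (1/2)·R1
R3 → R3 - (1)·R2
REF = 
  [  2,   4,  -4]
  [  0,  -2,   3]
  [  0,   0,   0]
Pivot columns: 1, 2 → 2 pivots.
dim(Col(A)) = number of pivot columns = 2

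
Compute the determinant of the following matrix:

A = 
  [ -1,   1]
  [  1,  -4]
3

For a 2×2 matrix, det = ad - bc = (-1)(-4) - (1)(1) = 3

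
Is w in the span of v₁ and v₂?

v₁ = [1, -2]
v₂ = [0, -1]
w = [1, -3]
Yes

Form the augmented matrix and row-reduce:
[v₁|v₂|w] = 
  [  1,   0,   1]
  [ -2,  -1,  -3]
R2 → R2 + (2)·R1
REF = 
  [  1,   0,   1]
  [  0,  -1,  -1]

No row of the form [0 0 | nonzero], so the system is consistent. Back-substitution gives c₁ = 1, c₂ = 1: w = (1)·v₁ + (1)·v₂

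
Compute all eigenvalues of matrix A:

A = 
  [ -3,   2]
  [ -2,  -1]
tr(A) = -4, det(A) = 7
Characteristic polynomial: λ² - tr(A)λ + det(A) = λ² + 4λ + 7
λ² + 4λ + 7 = 0  ⇒  λ = (-4 ± √((4)² - 4·(7)))/2 = (-4 ± √(-12))/2
  = -2 + i√3,  -2 - i√3

λ = -2 + i√3, -2 - i√3  (≈ -2 + 1.732i, -2 - 1.732i)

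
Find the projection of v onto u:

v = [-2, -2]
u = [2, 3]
proj_u(v) = [-20/13, -30/13]

v·u = (-2)(2) + (-2)(3) = -10
u·u = (2)² + (3)² = 13
proj_u(v) = (v·u / u·u) × u = (-10/13) × u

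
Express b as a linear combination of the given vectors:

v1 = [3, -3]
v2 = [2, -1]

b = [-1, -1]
c1 = 1, c2 = -2

b = 1·v1 + -2·v2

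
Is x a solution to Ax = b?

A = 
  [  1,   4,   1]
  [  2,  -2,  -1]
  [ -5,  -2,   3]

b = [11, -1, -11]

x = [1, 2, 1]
No

Ax = [10, -3, -6] ≠ b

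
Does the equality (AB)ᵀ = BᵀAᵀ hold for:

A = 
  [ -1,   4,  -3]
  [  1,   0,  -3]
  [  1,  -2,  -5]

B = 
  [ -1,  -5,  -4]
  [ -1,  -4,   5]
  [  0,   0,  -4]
Yes

(AB)ᵀ = 
  [ -3,  -1,   1]
  [-11,  -5,   3]
  [ 36,   8,   6]

BᵀAᵀ = 
  [ -3,  -1,   1]
  [-11,  -5,   3]
  [ 36,   8,   6]

Both sides are equal — this is the standard identity (AB)ᵀ = BᵀAᵀ, which holds for all A, B.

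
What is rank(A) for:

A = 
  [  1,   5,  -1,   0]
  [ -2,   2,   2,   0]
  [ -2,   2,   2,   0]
rank(A) = 2

Row reduce:
R2 → R2 + (2)·R1
R3 → R3 + (2)·R1
R3 → R3 - (1)·R2
REF = 
  [  1,   5,  -1,   0]
  [  0,  12,   0,   0]
  [  0,   0,   0,   0]
Pivot columns: 1, 2 → 2 pivots.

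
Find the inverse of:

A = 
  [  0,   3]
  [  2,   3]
det(A) = (0)(3) - (3)(2) = -6
For a 2×2 matrix, A⁻¹ = (1/det(A)) · [[d, -b], [-c, a]]
    = (-1/6) · [[3, -3], [-2, 0]]

A⁻¹ = 
  [-1/2,  1/2]
  [ 1/3,    0]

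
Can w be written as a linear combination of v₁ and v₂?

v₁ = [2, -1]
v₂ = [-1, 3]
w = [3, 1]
Yes

Form the augmented matrix and row-reduce:
[v₁|v₂|w] = 
  [  2,  -1,   3]
  [ -1,   3,   1]
R2 → R2 + (1/2)·R1
REF = 
  [  2,  -1,   3]
  [  0, 5/2, 5/2]

No row of the form [0 0 | nonzero], so the system is consistent. Back-substitution gives c₁ = 2, c₂ = 1: w = (2)·v₁ + (1)·v₂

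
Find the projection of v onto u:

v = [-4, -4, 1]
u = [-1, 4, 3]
proj_u(v) = [9/26, -18/13, -27/26]

v·u = (-4)(-1) + (-4)(4) + (1)(3) = -9
u·u = (-1)² + (4)² + (3)² = 26
proj_u(v) = (v·u / u·u) × u = (-9/26) × u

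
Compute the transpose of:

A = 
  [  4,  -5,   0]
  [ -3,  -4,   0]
Aᵀ = 
  [  4,  -3]
  [ -5,  -4]
  [  0,   0]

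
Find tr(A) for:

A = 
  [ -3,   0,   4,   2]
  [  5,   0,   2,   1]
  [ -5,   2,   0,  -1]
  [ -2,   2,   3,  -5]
-8

tr(A) = -3 + 0 + 0 + -5 = -8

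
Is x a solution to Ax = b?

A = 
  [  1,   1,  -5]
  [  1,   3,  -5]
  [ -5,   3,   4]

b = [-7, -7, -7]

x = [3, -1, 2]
No

Ax = [-8, -10, -10] ≠ b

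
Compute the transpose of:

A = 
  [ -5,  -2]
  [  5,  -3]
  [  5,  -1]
Aᵀ = 
  [ -5,   5,   5]
  [ -2,  -3,  -1]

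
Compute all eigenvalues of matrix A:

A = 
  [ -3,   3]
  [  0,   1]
λ = 1, -3

tr(A) = -2, det(A) = -3
Characteristic polynomial: λ² - tr(A)λ + det(A) = λ² + 2λ - 3
λ² + 2λ - 3 = (λ + 3)(λ - 1)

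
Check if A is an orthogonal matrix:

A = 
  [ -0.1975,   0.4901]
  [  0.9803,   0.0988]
No

AᵀA = 
  [  1,   0.0001]
  [  0.0001,   0.2500]
≠ I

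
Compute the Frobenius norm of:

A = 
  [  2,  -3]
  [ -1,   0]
||A||_F = 3.742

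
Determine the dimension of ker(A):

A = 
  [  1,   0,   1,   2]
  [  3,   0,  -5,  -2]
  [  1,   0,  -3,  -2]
nullity(A) = 2

Row reduce:
R2 → R2 - (3)·R1
R3 → R3 - (1)·R1
R3 → R3 - (1/2)·R2
REF = 
  [  1,   0,   1,   2]
  [  0,   0,  -8,  -8]
  [  0,   0,   0,   0]
Pivot columns: 1, 3 → 2 pivots.
rank(A) = 2, so nullity(A) = 4 - 2 = 2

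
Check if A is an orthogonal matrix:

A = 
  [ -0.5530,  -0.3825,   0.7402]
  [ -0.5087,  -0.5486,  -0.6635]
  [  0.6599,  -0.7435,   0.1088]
Yes

AᵀA = 
  [  1.0001,   0,   0]
  [  0,   1.0001,   0]
  [  0,   0,   1]
≈ I (equal to I up to the 4-dp rounding of the entries)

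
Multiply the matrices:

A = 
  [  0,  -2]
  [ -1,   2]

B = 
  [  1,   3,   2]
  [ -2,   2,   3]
AB = 
  [  4,  -4,  -6]
  [ -5,   1,   4]

A is 2×2 and B is 2×3, so AB is 2×3. Each entry is (row of A)·(column of B):
AB[1,1] = (0)(1) + (-2)(-2) = 4
AB[1,2] = (0)(3) + (-2)(2) = -4
AB[1,3] = (0)(2) + (-2)(3) = -6
AB[2,1] = (-1)(1) + (2)(-2) = -5
AB[2,2] = (-1)(3) + (2)(2) = 1
AB[2,3] = (-1)(2) + (2)(3) = 4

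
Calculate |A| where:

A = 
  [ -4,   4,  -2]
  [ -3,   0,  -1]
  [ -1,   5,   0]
14

Cofactor expansion along row 1:
det(A) = (-4)·((0)(0) - (-1)(5)) - (4)·((-3)(0) - (-1)(-1)) + (-2)·((-3)(5) - (0)(-1))
  = (-4)(5) - (4)(-1) + (-2)(-15)
  = 14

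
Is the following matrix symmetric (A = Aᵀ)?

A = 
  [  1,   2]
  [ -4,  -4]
No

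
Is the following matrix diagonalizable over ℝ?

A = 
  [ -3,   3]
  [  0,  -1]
Yes

tr(A) = -4, det(A) = 3
Characteristic polynomial: λ² - tr(A)λ + det(A) = λ² + 4λ + 3
λ² + 4λ + 3 = (λ + 3)(λ + 1)
Eigenvalues: -1, -3
λ=-3: alg. mult. = 1, geom. mult. = 2 - rank(A - (-3)I) = 2 - 1 = 1
λ=-1: alg. mult. = 1, geom. mult. = 2 - rank(A - (-1)I) = 2 - 1 = 1
Sum of geometric multiplicities equals n, so A has n independent eigenvectors.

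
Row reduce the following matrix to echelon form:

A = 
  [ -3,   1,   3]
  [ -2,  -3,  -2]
Row operations:
R2 → R2 - (2/3)·R1

Resulting echelon form:
REF = 
  [   -3,     1,     3]
  [    0, -11/3,    -4]

Rank = 2 (number of non-zero pivot rows).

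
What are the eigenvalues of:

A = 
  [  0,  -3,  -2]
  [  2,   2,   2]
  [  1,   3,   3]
Characteristic polynomial: det(λI - A) = λ³ - 5λ² + 8λ - 4
Testing integer divisors of the constant term: p(1) = 0, so (λ - 1) is a factor:
p(λ) = (λ - 1)(λ² - 4λ + 4)
λ² - 4λ + 4 = (λ - 2)²

λ = 1, 2, 2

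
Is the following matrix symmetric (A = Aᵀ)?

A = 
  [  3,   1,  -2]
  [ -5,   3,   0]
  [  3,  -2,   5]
No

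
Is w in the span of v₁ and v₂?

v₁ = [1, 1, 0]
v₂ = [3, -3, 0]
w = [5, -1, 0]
Yes

Form the augmented matrix and row-reduce:
[v₁|v₂|w] = 
  [  1,   3,   5]
  [  1,  -3,  -1]
  [  0,   0,   0]
R2 → R2 - (1)·R1
REF = 
  [  1,   3,   5]
  [  0,  -6,  -6]
  [  0,   0,   0]

No row of the form [0 0 | nonzero], so the system is consistent. Back-substitution gives c₁ = 2, c₂ = 1: w = (2)·v₁ + (1)·v₂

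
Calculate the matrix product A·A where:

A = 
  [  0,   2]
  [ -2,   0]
A² = A·A:
A²[1,1] = (0)(0) + (2)(-2) = -4
A²[1,2] = (0)(2) + (2)(0) = 0
A²[2,1] = (-2)(0) + (0)(-2) = 0
A²[2,2] = (-2)(2) + (0)(0) = -4
A² = 
  [ -4,   0]
  [  0,  -4]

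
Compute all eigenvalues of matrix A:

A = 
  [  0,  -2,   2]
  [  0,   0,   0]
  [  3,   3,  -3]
λ = 0, (-3 + √33)/2, (-3 - √33)/2  (≈ 0, 1.372, -4.372)

Characteristic polynomial: det(λI - A) = λ³ + 3λ² - 6λ
The constant term is 0, so λ = 0 is a root: p(λ) = λ(λ² + 3λ - 6)
λ² + 3λ - 6 = 0  ⇒  λ = (-3 ± √((3)² - 4·(-6)))/2 = (-3 ± √(33))/2
  = (-3 + √33)/2,  (-3 - √33)/2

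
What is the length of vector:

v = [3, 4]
5

||v||₂ = √((3)² + (4)²) = √25 = 5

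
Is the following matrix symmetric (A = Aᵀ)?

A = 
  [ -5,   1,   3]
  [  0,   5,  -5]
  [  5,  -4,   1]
No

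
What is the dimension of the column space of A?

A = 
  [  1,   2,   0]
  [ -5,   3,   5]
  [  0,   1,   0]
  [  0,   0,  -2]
dim(Col(A)) = 3

Row reduce:
R2 → R2 + (5)·R1
R3 → R3 - (1/13)·R2
R4 → R4 - (26/5)·R3
REF = 
  [    1,     2,     0]
  [    0,    13,     5]
  [    0,     0, -5/13]
  [    0,     0,     0]
Pivot columns: 1, 2, 3 → 3 pivots.
dim(Col(A)) = number of pivot columns = 3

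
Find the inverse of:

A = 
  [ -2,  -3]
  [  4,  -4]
det(A) = (-2)(-4) - (-3)(4) = 20
For a 2×2 matrix, A⁻¹ = (1/det(A)) · [[d, -b], [-c, a]]
    = (1/20) · [[-4, 3], [-4, -2]]

A⁻¹ = 
  [ -1/5,  3/20]
  [ -1/5, -1/10]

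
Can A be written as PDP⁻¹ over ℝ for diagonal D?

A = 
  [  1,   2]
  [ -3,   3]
No

tr(A) = 4, det(A) = 9
Characteristic polynomial: λ² - tr(A)λ + det(A) = λ² - 4λ + 9
λ² - 4λ + 9 = 0  ⇒  λ = (4 ± √((-4)² - 4·(9)))/2 = (4 ± √(-20))/2
  = 2 + i√5,  2 - i√5
Eigenvalues: 2 + i√5, 2 - i√5  (≈ 2 + 2.236i, 2 - 2.236i)
Has complex eigenvalues (not diagonalizable over ℝ).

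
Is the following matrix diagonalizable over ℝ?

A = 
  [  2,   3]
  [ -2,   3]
No

tr(A) = 5, det(A) = 12
Characteristic polynomial: λ² - tr(A)λ + det(A) = λ² - 5λ + 12
λ² - 5λ + 12 = 0  ⇒  λ = (5 ± √((-5)² - 4·(12)))/2 = (5 ± √(-23))/2
  = (5 + i√23)/2,  (5 - i√23)/2
Eigenvalues: (5 + i√23)/2, (5 - i√23)/2  (≈ 2.5 + 2.398i, 2.5 - 2.398i)
Has complex eigenvalues (not diagonalizable over ℝ).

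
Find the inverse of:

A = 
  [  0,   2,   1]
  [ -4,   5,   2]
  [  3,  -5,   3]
det(A) = (0)·((5)(3) - (2)(-5)) - (2)·((-4)(3) - (2)(3)) + (1)·((-4)(-5) - (5)(3))
  = (0)(25) - (2)(-18) + (1)(5)
  = 41
det(A) = 41 ≠ 0, so A is invertible.

Cofactors Cᵢⱼ = (-1)ⁱ⁺ʲ·Mᵢⱼ:
C = 
  [ 25,  18,   5]
  [-11,  -3,   6]
  [ -1,  -4,   8]

adj(A) = Cᵀ:
adj(A) = 
  [ 25, -11,  -1]
  [ 18,  -3,  -4]
  [  5,   6,   8]

A⁻¹ = (1/41) · adj(A):
A⁻¹ = 
  [ 25/41, -11/41,  -1/41]
  [ 18/41,  -3/41,  -4/41]
  [  5/41,   6/41,   8/41]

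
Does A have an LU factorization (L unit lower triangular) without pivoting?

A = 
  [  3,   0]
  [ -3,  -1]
Yes.
A[1,1] = 3 ≠ 0, so Gaussian elimination proceeds without a row swap: multiplier ℓ₂₁ = (-3)/(3) = -1, and U[2,2] = -1 - (-1)(0) = -1.
L = 
  [  1,   0]
  [ -1,   1]
U = 
  [  3,   0]
  [  0,  -1]
Check row 2 of LU: [(-1)(3), (-1)(0) + (-1)] = [-3, -1] = row 2 of A ✓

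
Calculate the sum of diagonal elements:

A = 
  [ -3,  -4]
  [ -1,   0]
-3

tr(A) = -3 + 0 = -3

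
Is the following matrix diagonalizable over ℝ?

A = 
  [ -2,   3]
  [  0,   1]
Yes

tr(A) = -1, det(A) = -2
Characteristic polynomial: λ² - tr(A)λ + det(A) = λ² + λ - 2
λ² + λ - 2 = (λ + 2)(λ - 1)
Eigenvalues: 1, -2
λ=-2: alg. mult. = 1, geom. mult. = 2 - rank(A - (-2)I) = 2 - 1 = 1
λ=1: alg. mult. = 1, geom. mult. = 2 - rank(A - (1)I) = 2 - 1 = 1
Sum of geometric multiplicities equals n, so A has n independent eigenvectors.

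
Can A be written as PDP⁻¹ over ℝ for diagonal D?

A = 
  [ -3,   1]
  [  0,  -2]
Yes

tr(A) = -5, det(A) = 6
Characteristic polynomial: λ² - tr(A)λ + det(A) = λ² + 5λ + 6
λ² + 5λ + 6 = (λ + 3)(λ + 2)
Eigenvalues: -2, -3
λ=-3: alg. mult. = 1, geom. mult. = 2 - rank(A - (-3)I) = 2 - 1 = 1
λ=-2: alg. mult. = 1, geom. mult. = 2 - rank(A - (-2)I) = 2 - 1 = 1
Sum of geometric multiplicities equals n, so A has n independent eigenvectors.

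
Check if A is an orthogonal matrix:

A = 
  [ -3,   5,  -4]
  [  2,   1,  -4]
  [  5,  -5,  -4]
No

AᵀA = 
  [ 38, -38, -16]
  [-38,  51,  -4]
  [-16,  -4,  48]
≠ I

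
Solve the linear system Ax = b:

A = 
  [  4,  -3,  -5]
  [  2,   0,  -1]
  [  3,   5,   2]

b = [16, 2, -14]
Row reduce the augmented matrix [A|b]:
R2 → R2 - (1/2)·R1
R3 → R3 - (3/4)·R1
R3 → R3 - (29/6)·R2
REF = 
  [   4,   -3,   -5,   16]
  [   0,  3/2,  3/2,   -6]
  [   0,    0, -3/2,    3]

Back-substitution:
x₃ = 3 / (-3/2) = -2
x₂ = (-6 - (3/2)(-2)) / (3/2) = -2
x₁ = (16 - (-3)(-2) - (-5)(-2)) / 4 = 0

x = [0, -2, -2]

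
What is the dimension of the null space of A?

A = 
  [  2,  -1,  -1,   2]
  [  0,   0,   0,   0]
nullity(A) = 3

Row reduce:
(no row operations needed)
REF = 
  [  2,  -1,  -1,   2]
  [  0,   0,   0,   0]
Pivot columns: 1 → 1 pivot.
rank(A) = 1, so nullity(A) = 4 - 1 = 3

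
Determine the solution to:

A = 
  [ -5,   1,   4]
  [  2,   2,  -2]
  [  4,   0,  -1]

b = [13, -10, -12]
Row reduce the augmented matrix [A|b]:
R2 → R2 + (2/5)·R1
R3 → R3 + (4/5)·R1
R3 → R3 - (1/3)·R2
REF = 
  [   -5,     1,     4,    13]
  [    0,  12/5,  -2/5, -24/5]
  [    0,     0,   7/3,     0]

Back-substitution:
x₃ = 0 / (7/3) = 0
x₂ = (-24/5 - (-2/5)(0)) / (12/5) = -2
x₁ = (13 - (1)(-2) - (4)(0)) / (-5) = -3

x = [-3, -2, 0]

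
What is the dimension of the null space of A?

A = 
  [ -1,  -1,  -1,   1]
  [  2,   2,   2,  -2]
nullity(A) = 3

Row reduce:
R2 → R2 + (2)·R1
REF = 
  [ -1,  -1,  -1,   1]
  [  0,   0,   0,   0]
Pivot columns: 1 → 1 pivot.
rank(A) = 1, so nullity(A) = 4 - 1 = 3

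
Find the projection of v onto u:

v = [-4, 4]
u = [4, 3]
v·u = (-4)(4) + (4)(3) = -4
u·u = (4)² + (3)² = 25
proj_u(v) = (v·u / u·u) × u = (-4/25) × u

proj_u(v) = [-16/25, -12/25]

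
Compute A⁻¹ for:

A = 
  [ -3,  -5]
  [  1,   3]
det(A) = (-3)(3) - (-5)(1) = -4
For a 2×2 matrix, A⁻¹ = (1/det(A)) · [[d, -b], [-c, a]]
    = (-1/4) · [[3, 5], [-1, -3]]

A⁻¹ = 
  [-3/4, -5/4]
  [ 1/4,  3/4]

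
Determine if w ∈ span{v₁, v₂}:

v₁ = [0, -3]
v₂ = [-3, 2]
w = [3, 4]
Yes

Form the augmented matrix and row-reduce:
[v₁|v₂|w] = 
  [  0,  -3,   3]
  [ -3,   2,   4]
Swap R1 ↔ R2
REF = 
  [ -3,   2,   4]
  [  0,  -3,   3]

No row of the form [0 0 | nonzero], so the system is consistent. Back-substitution gives c₁ = -2, c₂ = -1: w = (-2)·v₁ + (-1)·v₂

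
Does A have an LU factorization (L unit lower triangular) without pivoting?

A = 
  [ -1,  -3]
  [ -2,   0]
Yes.
A[1,1] = -1 ≠ 0, so Gaussian elimination proceeds without a row swap: multiplier ℓ₂₁ = (-2)/(-1) = 2, and U[2,2] = 0 - (2)(-3) = 6.
L = 
  [  1,   0]
  [  2,   1]
U = 
  [ -1,  -3]
  [  0,   6]
Check row 2 of LU: [(2)(-1), (2)(-3) + 6] = [-2, 0] = row 2 of A ✓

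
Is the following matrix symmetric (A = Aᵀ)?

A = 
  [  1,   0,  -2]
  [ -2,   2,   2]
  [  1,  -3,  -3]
No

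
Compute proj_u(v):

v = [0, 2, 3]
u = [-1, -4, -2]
proj_u(v) = [2/3, 8/3, 4/3]

v·u = (0)(-1) + (2)(-4) + (3)(-2) = -14
u·u = (-1)² + (-4)² + (-2)² = 21
proj_u(v) = (v·u / u·u) × u = (-14/21) × u = (-2/3) × u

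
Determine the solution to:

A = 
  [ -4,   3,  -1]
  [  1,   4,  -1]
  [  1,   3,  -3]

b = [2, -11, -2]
x = [-2, -3, -3]

Row reduce the augmented matrix [A|b]:
R2 → R2 + (1/4)·R1
R3 → R3 + (1/4)·R1
R3 → R3 - (15/19)·R2
REF = 
  [    -4,      3,     -1,      2]
  [     0,   19/4,   -5/4,  -21/2]
  [     0,      0, -43/19, 129/19]

Back-substitution:
x₃ = (129/19) / (-43/19) = -3
x₂ = (-21/2 - (-5/4)(-3)) / (19/4) = -3
x₁ = (2 - (3)(-3) - (-1)(-3)) / (-4) = -2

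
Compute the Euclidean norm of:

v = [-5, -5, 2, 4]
8.367

||v||₂ = √((-5)² + (-5)² + (2)² + (4)²) = √70 = 8.367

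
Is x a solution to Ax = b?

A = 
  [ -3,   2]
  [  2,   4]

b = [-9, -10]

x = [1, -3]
Yes

Ax = [-9, -10] = b ✓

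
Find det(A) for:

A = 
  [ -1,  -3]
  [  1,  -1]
For a 2×2 matrix, det = ad - bc = (-1)(-1) - (-3)(1) = 4

det(A) = 4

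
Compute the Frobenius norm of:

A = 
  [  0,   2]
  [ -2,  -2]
||A||_F = 3.464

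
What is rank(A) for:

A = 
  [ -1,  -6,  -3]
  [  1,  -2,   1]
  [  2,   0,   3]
rank(A) = 2

Row reduce:
R2 → R2 + (1)·R1
R3 → R3 + (2)·R1
R3 → R3 - (3/2)·R2
REF = 
  [ -1,  -6,  -3]
  [  0,  -8,  -2]
  [  0,   0,   0]
Pivot columns: 1, 2 → 2 pivots.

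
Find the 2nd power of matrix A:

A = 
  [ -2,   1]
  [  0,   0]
A² = A·A:
A²[1,1] = (-2)(-2) + (1)(0) = 4
A²[1,2] = (-2)(1) + (1)(0) = -2
A²[2,1] = (0)(-2) + (0)(0) = 0
A²[2,2] = (0)(1) + (0)(0) = 0
A² = 
  [  4,  -2]
  [  0,   0]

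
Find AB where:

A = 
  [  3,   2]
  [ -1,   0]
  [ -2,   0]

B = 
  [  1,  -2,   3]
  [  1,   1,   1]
AB = 
  [  5,  -4,  11]
  [ -1,   2,  -3]
  [ -2,   4,  -6]

A is 3×2 and B is 2×3, so AB is 3×3. Each entry is (row of A)·(column of B):
AB[1,1] = (3)(1) + (2)(1) = 5
AB[1,2] = (3)(-2) + (2)(1) = -4
AB[1,3] = (3)(3) + (2)(1) = 11
AB[2,1] = (-1)(1) + (0)(1) = -1
AB[2,2] = (-1)(-2) + (0)(1) = 2
AB[2,3] = (-1)(3) + (0)(1) = -3
AB[3,1] = (-2)(1) + (0)(1) = -2
AB[3,2] = (-2)(-2) + (0)(1) = 4
AB[3,3] = (-2)(3) + (0)(1) = -6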